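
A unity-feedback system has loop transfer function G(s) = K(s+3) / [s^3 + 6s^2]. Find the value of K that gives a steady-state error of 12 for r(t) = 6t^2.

The denominator has no term below 6s^2 — 2 poles at s=0, type 2.
K_a = lim_{s→0} s^2·G(s) = K·3 / 6 = 0.5·K.
e_ss = 12/K_a = 12 ⇒ K_a = 1 ⇒ K = 1/0.5 = 2.

2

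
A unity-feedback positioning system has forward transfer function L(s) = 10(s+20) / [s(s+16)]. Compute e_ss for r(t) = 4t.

0.32

One free integrator in L(s): this is a type 1 system.
K_v = lim_{s→0} s·L(s) = 10·20 / (16) = 12.5.
e_ss = 4/K_v = 4/12.5 = 0.32.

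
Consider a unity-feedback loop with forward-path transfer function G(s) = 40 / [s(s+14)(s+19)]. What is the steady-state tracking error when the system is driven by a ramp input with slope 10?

66.5

The open loop has one pole at the origin → type 1 system.
K_v = lim_{s→0} s·G(s) = 40 / (14·19) = 20/133.
e_ss = 10/K_v = 10/(20/133) = 66.5.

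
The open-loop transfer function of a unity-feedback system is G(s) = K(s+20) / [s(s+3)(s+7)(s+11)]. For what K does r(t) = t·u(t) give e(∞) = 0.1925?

The open loop has one pole at the origin → type 1 system.
K_v = lim_{s→0} s·G(s) = K·20 / (3·7·11) = (20/231)·K.
e_ss = 1/K_v = 0.1925 ⇒ K_v = 400/77 ⇒ K = (400/77)/(20/231) = 60.

60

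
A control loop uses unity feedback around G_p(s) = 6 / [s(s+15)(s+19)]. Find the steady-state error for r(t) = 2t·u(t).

95

System type = 1 (one pole at s=0).
K_v = lim_{s→0} s·G_p(s) = 6 / (15·19) = 2/95.
e_ss = 2/K_v = 2/(2/95) = 95.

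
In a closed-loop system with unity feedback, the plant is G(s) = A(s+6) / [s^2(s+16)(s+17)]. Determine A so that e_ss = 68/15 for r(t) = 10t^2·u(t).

The open loop has two poles at the origin → type 2 system.
K_a = lim_{s→0} s^2·G(s) = A·6 / (16·17) = (3/136)·A.
e_ss = 20/K_a = 68/15 ⇒ K_a = 75/17 ⇒ A = (75/17)/(3/136) = 200.

200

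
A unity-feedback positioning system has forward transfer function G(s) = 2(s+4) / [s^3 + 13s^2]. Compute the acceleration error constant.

Factoring s^2 from the denominator leaves a polynomial with constant term 13, so the system is type 2.
K_a = lim_{s→0} s^2·G(s) = 2·4 / 13 = 8/13.

8/13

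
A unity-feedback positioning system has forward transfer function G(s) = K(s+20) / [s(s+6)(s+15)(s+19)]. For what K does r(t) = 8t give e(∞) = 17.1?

The open loop has one pole at the origin → type 1 system.
K_v = lim_{s→0} s·G(s) = K·20 / (6·15·19) = (2/171)·K.
e_ss = 8/K_v = 17.1 ⇒ K_v = 80/171 ⇒ K = (80/171)/(2/171) = 40.

40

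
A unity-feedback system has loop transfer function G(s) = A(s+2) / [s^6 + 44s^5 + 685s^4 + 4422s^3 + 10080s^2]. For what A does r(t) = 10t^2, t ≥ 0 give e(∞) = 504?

Lowest-order denominator term is 10080s^2, so the open loop has 2 poles at the origin → type 2 system.
K_a = lim_{s→0} s^2·G(s) = A·2 / 10080 = (1/5040)·A.
e_ss = 20/K_a = 504 ⇒ K_a = 5/126 ⇒ A = (5/126)/(1/5040) = 200.

200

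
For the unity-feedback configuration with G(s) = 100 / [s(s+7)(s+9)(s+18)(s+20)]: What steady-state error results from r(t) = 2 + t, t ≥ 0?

The open loop has one pole at the origin → type 1 system. Taking each input component in turn:
  • 2: tracked with zero error.
  • t: e_ss = 1/K_v with K_v=5/1134 → 226.8.
Total e_ss = 226.8.

226.8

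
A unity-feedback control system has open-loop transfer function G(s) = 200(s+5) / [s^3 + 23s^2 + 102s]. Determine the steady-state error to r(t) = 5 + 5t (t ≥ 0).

0.51

Factoring s from the denominator leaves a polynomial with constant term 102, so the system is type 1. Taking each input component in turn:
  • 5: tracked with zero error.
  • 5t: e_ss = 5/K_v with K_v=500/51 → 0.51.
Total e_ss = 0.51.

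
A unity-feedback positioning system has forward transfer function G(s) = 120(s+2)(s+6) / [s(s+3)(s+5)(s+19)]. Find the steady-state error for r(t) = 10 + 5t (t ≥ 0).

One free integrator in G(s): this is a type 1 system. Taking each input component in turn:
  • 10: tracked with zero error.
  • 5t: e_ss = 5/K_v with K_v=96/19 → 95/96.
Total e_ss = 95/96.

95/96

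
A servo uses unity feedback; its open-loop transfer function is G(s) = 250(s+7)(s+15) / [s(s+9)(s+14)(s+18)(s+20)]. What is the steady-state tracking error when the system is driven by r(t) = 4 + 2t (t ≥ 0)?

One free integrator in G(s): this is a type 1 system. By superposition:
  • 4: tracked with zero error.
  • 2t: e_ss = 2/K_v with K_v=125/216 → 3.456.
Total e_ss = 3.456.

3.456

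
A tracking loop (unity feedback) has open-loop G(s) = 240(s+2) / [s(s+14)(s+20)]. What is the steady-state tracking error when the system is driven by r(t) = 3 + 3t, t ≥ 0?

The open loop has one pole at the origin → type 1 system. By superposition:
  • 3: tracked with zero error.
  • 3t: e_ss = 3/K_v with K_v=12/7 → 1.75.
Total e_ss = 1.75.

1.75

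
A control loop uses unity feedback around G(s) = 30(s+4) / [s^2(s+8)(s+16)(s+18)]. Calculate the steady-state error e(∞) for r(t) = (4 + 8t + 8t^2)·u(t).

307.2

System type = 2 (two poles at s=0). Treating each term separately:
  • 4: tracked with zero error.
  • 8t: tracked with zero error.
  • 8t^2: e_ss = 16/K_a with K_a=5/96 → 307.2.
Total e_ss = 307.2.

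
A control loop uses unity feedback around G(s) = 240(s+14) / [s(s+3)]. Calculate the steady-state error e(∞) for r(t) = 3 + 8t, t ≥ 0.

1/140

One free integrator in G(s): this is a type 1 system. Taking each input component in turn:
  • 3: tracked with zero error.
  • 8t: e_ss = 8/K_v with K_v=1120 → 1/140.
Total e_ss = 1/140.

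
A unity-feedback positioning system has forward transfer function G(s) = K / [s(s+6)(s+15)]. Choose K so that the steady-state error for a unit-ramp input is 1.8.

One free integrator in G(s): this is a type 1 system.
K_v = lim_{s→0} s·G(s) = K / (6·15) = (1/90)·K.
e_ss = 1/K_v = 1.8 ⇒ K_v = 5/9 ⇒ K = (5/9)/(1/90) = 50.

50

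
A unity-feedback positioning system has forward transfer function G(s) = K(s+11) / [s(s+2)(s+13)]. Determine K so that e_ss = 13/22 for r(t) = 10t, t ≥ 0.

40

The open loop has one pole at the origin → type 1 system.
K_v = lim_{s→0} s·G(s) = K·11 / (2·13) = (11/26)·K.
e_ss = 10/K_v = 13/22 ⇒ K_v = 220/13 ⇒ K = (220/13)/(11/26) = 40.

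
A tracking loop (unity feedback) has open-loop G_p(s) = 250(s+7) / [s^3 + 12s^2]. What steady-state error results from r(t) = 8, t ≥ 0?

Factoring s^2 from the denominator leaves a polynomial with constant term 12, so the system is type 2.
A type-2 system has K_p = ∞, so it tracks a step input with zero steady-state error.

0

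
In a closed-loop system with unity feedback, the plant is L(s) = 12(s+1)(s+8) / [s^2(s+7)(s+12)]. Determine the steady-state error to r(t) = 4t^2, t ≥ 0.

7

System type = 2 (two poles at s=0).
K_a = lim_{s→0} s^2·L(s) = 12·1·8 / (7·12) = 8/7.
r(t) = 4t^2 gives R(s) = 8/s^3.
e_ss = 8/K_a = 8/(8/7) = 7.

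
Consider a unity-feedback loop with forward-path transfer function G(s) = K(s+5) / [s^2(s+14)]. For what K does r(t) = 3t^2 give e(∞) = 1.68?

10

The open loop has two poles at the origin → type 2 system.
K_a = lim_{s→0} s^2·G(s) = K·5 / (14) = (5/14)·K.
e_ss = 6/K_a = 1.68 ⇒ K_a = 25/7 ⇒ K = (25/7)/(5/14) = 10.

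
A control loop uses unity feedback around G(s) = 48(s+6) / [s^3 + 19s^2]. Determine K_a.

288/19

Factoring s^2 from the denominator leaves a polynomial with constant term 19, so the system is type 2.
K_a = lim_{s→0} s^2·G(s) = 48·6 / 19 = 288/19.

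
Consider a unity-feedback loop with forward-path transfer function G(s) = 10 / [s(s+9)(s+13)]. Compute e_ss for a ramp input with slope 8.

93.6

System type = 1 (one pole at s=0).
K_v = lim_{s→0} s·G(s) = 10 / (9·13) = 10/117.
e_ss = 8/K_v = 8/(10/117) = 93.6.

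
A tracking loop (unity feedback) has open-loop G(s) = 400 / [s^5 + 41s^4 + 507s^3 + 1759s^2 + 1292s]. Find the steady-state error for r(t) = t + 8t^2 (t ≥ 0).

infinity

Lowest-order denominator term is 1292s, so the open loop has 1 pole at the origin → type 1 system. By superposition:
  • t: e_ss = 1/K_v with K_v=100/323 → 3.23.
  • 8t^2: a type-1 system cannot track it, e_ss → ∞.
The unbounded component dominates.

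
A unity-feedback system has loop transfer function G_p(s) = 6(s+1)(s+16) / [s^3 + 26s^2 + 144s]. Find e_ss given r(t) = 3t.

The denominator has no term below 144s — 1 pole at s=0, type 1.
K_v = lim_{s→0} s·G_p(s) = 6·1·16 / 144 = 2/3.
e_ss = 3/K_v = 3/(2/3) = 4.5.

4.5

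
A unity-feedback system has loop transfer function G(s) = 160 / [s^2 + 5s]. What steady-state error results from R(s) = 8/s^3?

infinity

Lowest-order denominator term is 5s, so the open loop has 1 pole at the origin → type 1 system.
For a type-1 system K_a = 0, so e_ss to a parabolic input is unbounded.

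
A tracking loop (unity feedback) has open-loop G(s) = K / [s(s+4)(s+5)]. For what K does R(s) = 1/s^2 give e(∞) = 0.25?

80

System type = 1 (one pole at s=0).
K_v = lim_{s→0} s·G(s) = K / (4·5) = 0.05·K.
e_ss = 1/K_v = 0.25 ⇒ K_v = 4 ⇒ K = 4/0.05 = 80.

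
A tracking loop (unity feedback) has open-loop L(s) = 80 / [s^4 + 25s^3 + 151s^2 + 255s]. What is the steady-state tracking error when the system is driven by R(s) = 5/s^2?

The denominator has no term below 255s — 1 pole at s=0, type 1.
K_v = lim_{s→0} s·L(s) = 80 / 255 = 16/51.
e_ss = 5/K_v = 5/(16/51) = 15.9375.

15.9375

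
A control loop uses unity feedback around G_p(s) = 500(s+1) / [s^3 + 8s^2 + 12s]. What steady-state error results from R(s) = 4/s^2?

0.096

The denominator has no term below 12s — 1 pole at s=0, type 1.
K_v = lim_{s→0} s·G_p(s) = 500·1 / 12 = 125/3.
e_ss = 4/K_v = 4/(125/3) = 0.096.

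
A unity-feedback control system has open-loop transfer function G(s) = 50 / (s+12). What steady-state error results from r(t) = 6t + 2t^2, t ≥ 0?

infinity

The open loop has no poles at the origin → type 0 system. By superposition:
  • 6t: a type-0 system cannot track it, e_ss → ∞.
  • 2t^2: a type-0 system cannot track it, e_ss → ∞.
The unbounded component dominates.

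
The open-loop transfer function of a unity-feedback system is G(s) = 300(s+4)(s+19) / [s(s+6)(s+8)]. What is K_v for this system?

475

One free integrator in G(s): this is a type 1 system.
K_v = lim_{s→0} s·G(s) = 300·4·19 / (6·8) = 475.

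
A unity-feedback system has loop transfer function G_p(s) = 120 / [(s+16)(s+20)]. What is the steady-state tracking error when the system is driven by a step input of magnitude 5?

The open loop has no poles at the origin → type 0 system.
K_p = lim_{s→0} G_p(s) = 120 / (16·20) = 0.375.
e_ss = 5/(1 + K_p) = 5/1.375 = 40/11.

40/11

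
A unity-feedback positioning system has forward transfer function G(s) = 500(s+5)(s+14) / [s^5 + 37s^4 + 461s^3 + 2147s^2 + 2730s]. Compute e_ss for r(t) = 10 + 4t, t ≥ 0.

Factoring s from the denominator leaves a polynomial with constant term 2730, so the system is type 1. Taking each input component in turn:
  • 10: tracked with zero error.
  • 4t: e_ss = 4/K_v with K_v=500/39 → 0.312.
Total e_ss = 0.312.

0.312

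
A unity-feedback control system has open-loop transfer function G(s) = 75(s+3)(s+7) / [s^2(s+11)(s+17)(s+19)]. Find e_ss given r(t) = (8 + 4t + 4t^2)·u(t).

28424/1575

System type = 2 (two poles at s=0). Taking each input component in turn:
  • 8: tracked with zero error.
  • 4t: tracked with zero error.
  • 4t^2: e_ss = 8/K_a with K_a=1575/3553 → 28424/1575.
Total e_ss = 28424/1575.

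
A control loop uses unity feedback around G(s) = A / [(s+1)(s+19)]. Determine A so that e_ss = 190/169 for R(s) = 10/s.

G(s) has no factors of s in the denominator, so the system is type 0.
K_p = lim_{s→0} G(s) = A / (1·19) = (1/19)·A.
e_ss = 10/(1 + K_p) = 190/169 ⇒ 1 + (1/19)·A = 169/19 ⇒ A = 150.

150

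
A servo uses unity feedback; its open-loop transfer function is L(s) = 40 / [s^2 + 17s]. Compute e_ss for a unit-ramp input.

The denominator has no term below 17s — 1 pole at s=0, type 1.
K_v = lim_{s→0} s·L(s) = 40 / 17 = 40/17.
e_ss = 1/K_v = 1/(40/17) = 0.425.

0.425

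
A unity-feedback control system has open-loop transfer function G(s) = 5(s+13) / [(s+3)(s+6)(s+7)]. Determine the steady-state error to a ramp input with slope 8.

infinity

G(s) has no factors of s in the denominator, so the system is type 0.
For a type-0 system K_v = 0, so e_ss to a ramp input is unbounded.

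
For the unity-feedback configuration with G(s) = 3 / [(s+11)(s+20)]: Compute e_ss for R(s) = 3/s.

660/223

System type = 0 (no poles at s=0).
K_p = lim_{s→0} G(s) = 3 / (11·20) = 3/220.
e_ss = 3/(1 + K_p) = 3/(223/220) = 660/223.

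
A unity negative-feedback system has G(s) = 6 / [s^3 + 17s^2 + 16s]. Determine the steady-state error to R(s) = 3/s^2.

Lowest-order denominator term is 16s, so the open loop has 1 pole at the origin → type 1 system.
K_v = lim_{s→0} s·G(s) = 6 / 16 = 0.375.
e_ss = 3/K_v = 3/0.375 = 8.

8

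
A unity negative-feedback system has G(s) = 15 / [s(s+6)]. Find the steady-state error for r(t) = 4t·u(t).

1.6

The open loop has one pole at the origin → type 1 system.
K_v = lim_{s→0} s·G(s) = 15 / (6) = 2.5.
e_ss = 4/K_v = 4/2.5 = 1.6.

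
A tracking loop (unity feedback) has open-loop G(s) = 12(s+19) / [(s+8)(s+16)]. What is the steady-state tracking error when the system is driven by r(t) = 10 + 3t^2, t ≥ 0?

infinity

The open loop has no poles at the origin → type 0 system. By superposition:
  • 10: e_ss = 10/(1+K_p) with K_p=57/32 → 320/89.
  • 3t^2: a type-0 system cannot track it, e_ss → ∞.
The unbounded component dominates.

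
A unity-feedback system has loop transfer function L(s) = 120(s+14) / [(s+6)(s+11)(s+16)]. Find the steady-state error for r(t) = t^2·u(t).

infinity

No free integrators in L(s): this is a type 0 system.
K_a = lim_{s→0} s^2·L(s) = 0; the steady-state error to this parabolic input grows without bound.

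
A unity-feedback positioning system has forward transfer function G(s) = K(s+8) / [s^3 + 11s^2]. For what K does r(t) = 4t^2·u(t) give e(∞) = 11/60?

The denominator has no term below 11s^2 — 2 poles at s=0, type 2.
K_a = lim_{s→0} s^2·G(s) = K·8 / 11 = (8/11)·K.
e_ss = 8/K_a = 11/60 ⇒ K_a = 480/11 ⇒ K = (480/11)/(8/11) = 60.

60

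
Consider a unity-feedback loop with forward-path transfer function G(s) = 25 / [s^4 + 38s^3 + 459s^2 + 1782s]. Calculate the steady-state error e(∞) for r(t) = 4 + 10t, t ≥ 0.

712.8

Factoring s from the denominator leaves a polynomial with constant term 1782, so the system is type 1. Taking each input component in turn:
  • 4: tracked with zero error.
  • 10t: e_ss = 10/K_v with K_v=25/1782 → 712.8.
Total e_ss = 712.8.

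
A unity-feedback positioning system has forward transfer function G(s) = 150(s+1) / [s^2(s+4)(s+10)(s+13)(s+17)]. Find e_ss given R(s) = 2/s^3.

System type = 2 (two poles at s=0).
K_a = lim_{s→0} s^2·G(s) = 150·1 / (4·10·13·17) = 15/884.
r(t) = t^2 gives R(s) = 2/s^3.
e_ss = 2/K_a = 2/(15/884) = 1768/15.

1768/15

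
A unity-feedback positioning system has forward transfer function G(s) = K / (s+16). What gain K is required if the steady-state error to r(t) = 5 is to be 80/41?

25

System type = 0 (no poles at s=0).
K_p = lim_{s→0} G(s) = K / (16) = 0.0625·K.
e_ss = 5/(1 + K_p) = 80/41 ⇒ 1 + 0.0625·K = 2.5625 ⇒ K = 25.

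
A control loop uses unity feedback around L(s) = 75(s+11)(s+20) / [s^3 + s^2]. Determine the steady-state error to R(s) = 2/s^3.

Lowest-order denominator term is s^2, so the open loop has 2 poles at the origin → type 2 system.
K_a = lim_{s→0} s^2·L(s) = 75·11·20 / 1 = 16500.
r(t) = t^2 gives R(s) = 2/s^3.
e_ss = 2/K_a = 2/16500 = 1/8250.

1/8250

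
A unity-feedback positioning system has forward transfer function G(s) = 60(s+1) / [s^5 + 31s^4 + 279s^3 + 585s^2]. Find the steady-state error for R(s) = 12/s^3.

Lowest-order denominator term is 585s^2, so the open loop has 2 poles at the origin → type 2 system.
K_a = lim_{s→0} s^2·G(s) = 60·1 / 585 = 4/39.
r(t) = 6t^2 gives R(s) = 12/s^3.
e_ss = 12/K_a = 12/(4/39) = 117.

117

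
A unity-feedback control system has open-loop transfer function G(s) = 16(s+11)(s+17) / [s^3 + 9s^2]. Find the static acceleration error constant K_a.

2992/9

The denominator has no term below 9s^2 — 2 poles at s=0, type 2.
K_a = lim_{s→0} s^2·G(s) = 16·11·17 / 9 = 2992/9.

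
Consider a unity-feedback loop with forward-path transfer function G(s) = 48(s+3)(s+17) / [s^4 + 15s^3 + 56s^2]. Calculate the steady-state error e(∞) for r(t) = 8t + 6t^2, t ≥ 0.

Lowest-order denominator term is 56s^2, so the open loop has 2 poles at the origin → type 2 system. Taking each input component in turn:
  • 8t: tracked with zero error.
  • 6t^2: e_ss = 12/K_a with K_a=306/7 → 14/51.
Total e_ss = 14/51.

14/51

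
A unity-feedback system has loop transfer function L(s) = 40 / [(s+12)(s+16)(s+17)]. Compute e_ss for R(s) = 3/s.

1224/413

System type = 0 (no poles at s=0).
K_p = lim_{s→0} L(s) = 40 / (12·16·17) = 5/408.
e_ss = 3/(1 + K_p) = 3/(413/408) = 1224/413.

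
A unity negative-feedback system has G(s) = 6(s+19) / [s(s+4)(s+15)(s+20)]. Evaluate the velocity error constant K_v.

0.095

G(s) has one factor of s in the denominator, so the system is type 1.
K_v = lim_{s→0} s·G(s) = 6·19 / (4·15·20) = 0.095.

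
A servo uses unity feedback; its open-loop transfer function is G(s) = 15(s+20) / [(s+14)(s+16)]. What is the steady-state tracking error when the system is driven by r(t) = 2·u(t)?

112/131

System type = 0 (no poles at s=0).
K_p = lim_{s→0} G(s) = 15·20 / (14·16) = 75/56.
e_ss = 2/(1 + K_p) = 2/(131/56) = 112/131.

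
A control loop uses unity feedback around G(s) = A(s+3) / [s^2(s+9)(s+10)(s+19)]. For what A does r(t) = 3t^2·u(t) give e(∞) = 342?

10

Two free integrators in G(s): this is a type 2 system.
K_a = lim_{s→0} s^2·G(s) = A·3 / (9·10·19) = (1/570)·A.
e_ss = 6/K_a = 342 ⇒ K_a = 1/57 ⇒ A = (1/57)/(1/570) = 10.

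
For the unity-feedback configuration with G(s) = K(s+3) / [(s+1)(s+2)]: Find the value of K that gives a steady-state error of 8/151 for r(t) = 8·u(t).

System type = 0 (no poles at s=0).
K_p = lim_{s→0} G(s) = K·3 / (1·2) = 1.5·K.
e_ss = 8/(1 + K_p) = 8/151 ⇒ 1 + 1.5·K = 151 ⇒ K = 100.

100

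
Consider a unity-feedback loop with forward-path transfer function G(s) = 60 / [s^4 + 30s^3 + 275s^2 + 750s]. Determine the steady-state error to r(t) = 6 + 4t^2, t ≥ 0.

The denominator has no term below 750s — 1 pole at s=0, type 1. Treating each term separately:
  • 6: tracked with zero error.
  • 4t^2: a type-1 system cannot track it, e_ss → ∞.
The unbounded component dominates.

infinity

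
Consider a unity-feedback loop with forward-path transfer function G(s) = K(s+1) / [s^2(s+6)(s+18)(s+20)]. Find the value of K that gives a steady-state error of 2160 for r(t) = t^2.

2

G(s) has two factors of s in the denominator, so the system is type 2.
K_a = lim_{s→0} s^2·G(s) = K·1 / (6·18·20) = (1/2160)·K.
e_ss = 2/K_a = 2160 ⇒ K_a = 1/1080 ⇒ K = (1/1080)/(1/2160) = 2.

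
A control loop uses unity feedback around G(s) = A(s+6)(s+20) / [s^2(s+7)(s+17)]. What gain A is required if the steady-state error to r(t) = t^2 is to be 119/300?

G(s) has two factors of s in the denominator, so the system is type 2.
K_a = lim_{s→0} s^2·G(s) = A·6·20 / (7·17) = (120/119)·A.
e_ss = 2/K_a = 119/300 ⇒ K_a = 600/119 ⇒ A = (600/119)/(120/119) = 5.

5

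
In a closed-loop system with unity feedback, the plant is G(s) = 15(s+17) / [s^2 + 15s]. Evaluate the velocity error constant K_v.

Lowest-order denominator term is 15s, so the open loop has 1 pole at the origin → type 1 system.
K_v = lim_{s→0} s·G(s) = 15·17 / 15 = 17.

17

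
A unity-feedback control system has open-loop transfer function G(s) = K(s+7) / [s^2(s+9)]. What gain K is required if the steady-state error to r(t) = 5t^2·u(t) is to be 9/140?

200

G(s) has two factors of s in the denominator, so the system is type 2.
K_a = lim_{s→0} s^2·G(s) = K·7 / (9) = (7/9)·K.
e_ss = 10/K_a = 9/140 ⇒ K_a = 1400/9 ⇒ K = (1400/9)/(7/9) = 200.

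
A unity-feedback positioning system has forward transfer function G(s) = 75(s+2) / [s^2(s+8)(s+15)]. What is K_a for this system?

Two free integrators in G(s): this is a type 2 system.
K_a = lim_{s→0} s^2·G(s) = 75·2 / (8·15) = 1.25.

1.25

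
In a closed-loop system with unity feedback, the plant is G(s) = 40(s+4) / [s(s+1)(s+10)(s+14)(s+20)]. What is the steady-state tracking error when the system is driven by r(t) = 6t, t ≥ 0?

The open loop has one pole at the origin → type 1 system.
K_v = lim_{s→0} s·G(s) = 40·4 / (1·10·14·20) = 2/35.
e_ss = 6/K_v = 6/(2/35) = 105.

105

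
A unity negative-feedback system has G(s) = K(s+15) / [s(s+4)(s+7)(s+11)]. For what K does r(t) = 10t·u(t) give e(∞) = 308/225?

One free integrator in G(s): this is a type 1 system.
K_v = lim_{s→0} s·G(s) = K·15 / (4·7·11) = (15/308)·K.
e_ss = 10/K_v = 308/225 ⇒ K_v = 1125/154 ⇒ K = (1125/154)/(15/308) = 150.

150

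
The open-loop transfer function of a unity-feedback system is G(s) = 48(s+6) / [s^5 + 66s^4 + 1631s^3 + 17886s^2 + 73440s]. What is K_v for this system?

The denominator has no term below 73440s — 1 pole at s=0, type 1.
K_v = lim_{s→0} s·G(s) = 48·6 / 73440 = 1/255.

1/255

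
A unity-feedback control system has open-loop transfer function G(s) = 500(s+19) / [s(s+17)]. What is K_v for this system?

9500/17

System type = 1 (one pole at s=0).
K_v = lim_{s→0} s·G(s) = 500·19 / (17) = 9500/17.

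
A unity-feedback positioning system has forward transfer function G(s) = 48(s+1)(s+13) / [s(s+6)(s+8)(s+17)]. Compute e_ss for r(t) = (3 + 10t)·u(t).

G(s) has one factor of s in the denominator, so the system is type 1. Taking each input component in turn:
  • 3: tracked with zero error.
  • 10t: e_ss = 10/K_v with K_v=13/17 → 170/13.
Total e_ss = 170/13.

170/13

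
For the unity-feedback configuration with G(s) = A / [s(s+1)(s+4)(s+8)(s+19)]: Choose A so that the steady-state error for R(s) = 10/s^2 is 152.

The open loop has one pole at the origin → type 1 system.
K_v = lim_{s→0} s·G(s) = A / (1·4·8·19) = (1/608)·A.
e_ss = 10/K_v = 152 ⇒ K_v = 5/76 ⇒ A = (5/76)/(1/608) = 40.

40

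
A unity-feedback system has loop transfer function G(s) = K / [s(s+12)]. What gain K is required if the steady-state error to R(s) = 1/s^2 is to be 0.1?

G(s) has one factor of s in the denominator, so the system is type 1.
K_v = lim_{s→0} s·G(s) = K / (12) = (1/12)·K.
e_ss = 1/K_v = 0.1 ⇒ K_v = 10 ⇒ K = 10/(1/12) = 120.

120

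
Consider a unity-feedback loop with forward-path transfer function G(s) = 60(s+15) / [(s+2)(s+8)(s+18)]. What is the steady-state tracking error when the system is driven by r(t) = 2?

16/33

The open loop has no poles at the origin → type 0 system.
K_p = lim_{s→0} G(s) = 60·15 / (2·8·18) = 3.125.
e_ss = 2/(1 + K_p) = 2/4.125 = 16/33.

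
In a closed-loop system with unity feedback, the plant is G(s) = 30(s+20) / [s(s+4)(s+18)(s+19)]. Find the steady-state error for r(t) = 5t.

11.4

The open loop has one pole at the origin → type 1 system.
K_v = lim_{s→0} s·G(s) = 30·20 / (4·18·19) = 25/57.
e_ss = 5/K_v = 5/(25/57) = 11.4.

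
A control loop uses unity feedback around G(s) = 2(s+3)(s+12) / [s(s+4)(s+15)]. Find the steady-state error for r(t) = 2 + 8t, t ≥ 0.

G(s) has one factor of s in the denominator, so the system is type 1. By superposition:
  • 2: tracked with zero error.
  • 8t: e_ss = 8/K_v with K_v=1.2 → 20/3.
Total e_ss = 20/3.

20/3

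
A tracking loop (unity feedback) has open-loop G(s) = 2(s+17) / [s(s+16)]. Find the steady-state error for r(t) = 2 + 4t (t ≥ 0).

32/17

G(s) has one factor of s in the denominator, so the system is type 1. Taking each input component in turn:
  • 2: tracked with zero error.
  • 4t: e_ss = 4/K_v with K_v=2.125 → 32/17.
Total e_ss = 32/17.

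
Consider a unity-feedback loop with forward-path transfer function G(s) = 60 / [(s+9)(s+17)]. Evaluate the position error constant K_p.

G(s) has no factors of s in the denominator, so the system is type 0.
K_p = lim_{s→0} G(s) = 60 / (9·17) = 20/51.

20/51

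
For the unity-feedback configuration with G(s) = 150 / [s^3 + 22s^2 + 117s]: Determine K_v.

The denominator has no term below 117s — 1 pole at s=0, type 1.
K_v = lim_{s→0} s·G(s) = 150 / 117 = 50/39.

50/39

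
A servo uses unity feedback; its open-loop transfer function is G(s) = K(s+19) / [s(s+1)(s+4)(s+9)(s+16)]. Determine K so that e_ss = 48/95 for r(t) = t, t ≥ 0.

60

G(s) has one factor of s in the denominator, so the system is type 1.
K_v = lim_{s→0} s·G(s) = K·19 / (1·4·9·16) = (19/576)·K.
e_ss = 1/K_v = 48/95 ⇒ K_v = 95/48 ⇒ K = (95/48)/(19/576) = 60.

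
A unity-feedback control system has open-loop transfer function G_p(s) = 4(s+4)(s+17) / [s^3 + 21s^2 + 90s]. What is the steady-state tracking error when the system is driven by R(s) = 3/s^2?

135/136

Lowest-order denominator term is 90s, so the open loop has 1 pole at the origin → type 1 system.
K_v = lim_{s→0} s·G_p(s) = 4·4·17 / 90 = 136/45.
e_ss = 3/K_v = 3/(136/45) = 135/136.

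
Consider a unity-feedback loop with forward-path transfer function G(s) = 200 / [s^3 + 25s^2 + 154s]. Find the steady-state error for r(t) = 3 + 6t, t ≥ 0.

Factoring s from the denominator leaves a polynomial with constant term 154, so the system is type 1. Taking each input component in turn:
  • 3: tracked with zero error.
  • 6t: e_ss = 6/K_v with K_v=100/77 → 4.62.
Total e_ss = 4.62.

4.62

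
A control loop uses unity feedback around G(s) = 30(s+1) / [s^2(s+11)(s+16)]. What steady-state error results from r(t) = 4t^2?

System type = 2 (two poles at s=0).
K_a = lim_{s→0} s^2·G(s) = 30·1 / (11·16) = 15/88.
r(t) = 4t^2 gives R(s) = 8/s^3.
e_ss = 8/K_a = 8/(15/88) = 704/15.

704/15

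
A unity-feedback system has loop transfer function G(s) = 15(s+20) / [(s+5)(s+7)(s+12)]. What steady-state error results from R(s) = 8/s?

14/3

System type = 0 (no poles at s=0).
K_p = lim_{s→0} G(s) = 15·20 / (5·7·12) = 5/7.
e_ss = 8/(1 + K_p) = 8/(12/7) = 14/3.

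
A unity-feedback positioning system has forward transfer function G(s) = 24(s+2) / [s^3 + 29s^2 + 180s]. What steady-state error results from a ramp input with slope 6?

The denominator has no term below 180s — 1 pole at s=0, type 1.
K_v = lim_{s→0} s·G(s) = 24·2 / 180 = 4/15.
e_ss = 6/K_v = 6/(4/15) = 22.5.

22.5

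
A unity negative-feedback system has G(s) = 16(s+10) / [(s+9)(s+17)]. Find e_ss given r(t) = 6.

918/313

No free integrators in G(s): this is a type 0 system.
K_p = lim_{s→0} G(s) = 16·10 / (9·17) = 160/153.
e_ss = 6/(1 + K_p) = 6/(313/153) = 918/313.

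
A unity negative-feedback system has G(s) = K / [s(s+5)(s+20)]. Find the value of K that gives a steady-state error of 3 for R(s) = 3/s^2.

100

System type = 1 (one pole at s=0).
K_v = lim_{s→0} s·G(s) = K / (5·20) = 0.01·K.
e_ss = 3/K_v = 3 ⇒ K_v = 1 ⇒ K = 1/0.01 = 100.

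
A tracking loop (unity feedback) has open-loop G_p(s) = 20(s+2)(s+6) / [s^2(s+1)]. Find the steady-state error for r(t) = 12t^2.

Two free integrators in G_p(s): this is a type 2 system.
K_a = lim_{s→0} s^2·G_p(s) = 20·2·6 / (1) = 240.
r(t) = 12t^2 gives R(s) = 24/s^3.
e_ss = 24/K_a = 24/240 = 0.1.

0.1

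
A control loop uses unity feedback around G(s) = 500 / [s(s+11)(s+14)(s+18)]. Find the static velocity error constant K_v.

One free integrator in G(s): this is a type 1 system.
K_v = lim_{s→0} s·G(s) = 500 / (11·14·18) = 125/693.

125/693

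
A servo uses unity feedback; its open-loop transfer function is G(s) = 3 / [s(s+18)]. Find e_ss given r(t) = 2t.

12

System type = 1 (one pole at s=0).
K_v = lim_{s→0} s·G(s) = 3 / (18) = 1/6.
e_ss = 2/K_v = 2/(1/6) = 12.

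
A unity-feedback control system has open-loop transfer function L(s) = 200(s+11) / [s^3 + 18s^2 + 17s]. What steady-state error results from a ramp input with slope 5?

17/440

Factoring s from the denominator leaves a polynomial with constant term 17, so the system is type 1.
K_v = lim_{s→0} s·L(s) = 200·11 / 17 = 2200/17.
e_ss = 5/K_v = 5/(2200/17) = 17/440.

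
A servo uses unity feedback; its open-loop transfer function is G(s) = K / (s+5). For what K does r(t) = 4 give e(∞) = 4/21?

100

G(s) has no factors of s in the denominator, so the system is type 0.
K_p = lim_{s→0} G(s) = K / (5) = 0.2·K.
e_ss = 4/(1 + K_p) = 4/21 ⇒ 1 + 0.2·K = 21 ⇒ K = 100.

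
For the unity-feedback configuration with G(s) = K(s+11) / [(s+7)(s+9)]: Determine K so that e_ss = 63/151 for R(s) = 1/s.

8

No free integrators in G(s): this is a type 0 system.
K_p = lim_{s→0} G(s) = K·11 / (7·9) = (11/63)·K.
e_ss = 1/(1 + K_p) = 63/151 ⇒ 1 + (11/63)·K = 151/63 ⇒ K = 8.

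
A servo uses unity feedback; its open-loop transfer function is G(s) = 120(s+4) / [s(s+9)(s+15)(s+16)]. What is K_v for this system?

G(s) has one factor of s in the denominator, so the system is type 1.
K_v = lim_{s→0} s·G(s) = 120·4 / (9·15·16) = 2/9.

2/9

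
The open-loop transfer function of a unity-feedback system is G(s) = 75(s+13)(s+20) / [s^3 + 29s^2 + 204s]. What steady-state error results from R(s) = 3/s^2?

Lowest-order denominator term is 204s, so the open loop has 1 pole at the origin → type 1 system.
K_v = lim_{s→0} s·G(s) = 75·13·20 / 204 = 1625/17.
e_ss = 3/K_v = 3/(1625/17) = 51/1625.

51/1625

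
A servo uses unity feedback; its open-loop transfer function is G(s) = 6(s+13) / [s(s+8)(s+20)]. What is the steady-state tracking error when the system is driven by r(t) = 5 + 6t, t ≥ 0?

One free integrator in G(s): this is a type 1 system. By superposition:
  • 5: tracked with zero error.
  • 6t: e_ss = 6/K_v with K_v=0.4875 → 160/13.
Total e_ss = 160/13.

160/13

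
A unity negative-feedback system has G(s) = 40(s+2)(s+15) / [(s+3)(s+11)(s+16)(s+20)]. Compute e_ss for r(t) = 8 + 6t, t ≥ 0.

infinity

G(s) has no factors of s in the denominator, so the system is type 0. By superposition:
  • 8: e_ss = 8/(1+K_p) with K_p=5/44 → 352/49.
  • 6t: a type-0 system cannot track it, e_ss → ∞.
The unbounded component dominates.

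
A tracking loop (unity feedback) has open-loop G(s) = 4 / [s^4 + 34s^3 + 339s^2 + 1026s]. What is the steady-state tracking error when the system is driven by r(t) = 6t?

1539

Factoring s from the denominator leaves a polynomial with constant term 1026, so the system is type 1.
K_v = lim_{s→0} s·G(s) = 4 / 1026 = 2/513.
e_ss = 6/K_v = 6/(2/513) = 1539.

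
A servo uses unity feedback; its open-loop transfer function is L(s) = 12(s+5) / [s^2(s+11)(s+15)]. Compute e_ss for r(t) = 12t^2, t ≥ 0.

66

System type = 2 (two poles at s=0).
K_a = lim_{s→0} s^2·L(s) = 12·5 / (11·15) = 4/11.
r(t) = 12t^2 gives R(s) = 24/s^3.
e_ss = 24/K_a = 24/(4/11) = 66.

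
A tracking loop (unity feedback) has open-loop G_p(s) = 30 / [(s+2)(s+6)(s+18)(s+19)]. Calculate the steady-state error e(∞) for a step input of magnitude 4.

2736/689

The open loop has no poles at the origin → type 0 system.
K_p = lim_{s→0} G_p(s) = 30 / (2·6·18·19) = 5/684.
e_ss = 4/(1 + K_p) = 4/(689/684) = 2736/689.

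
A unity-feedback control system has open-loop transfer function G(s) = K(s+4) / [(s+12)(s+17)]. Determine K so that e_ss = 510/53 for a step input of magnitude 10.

2

G(s) has no factors of s in the denominator, so the system is type 0.
K_p = lim_{s→0} G(s) = K·4 / (12·17) = (1/51)·K.
e_ss = 10/(1 + K_p) = 510/53 ⇒ 1 + (1/51)·K = 53/51 ⇒ K = 2.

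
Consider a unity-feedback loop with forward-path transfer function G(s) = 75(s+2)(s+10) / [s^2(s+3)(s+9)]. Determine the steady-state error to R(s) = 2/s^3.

System type = 2 (two poles at s=0).
K_a = lim_{s→0} s^2·G(s) = 75·2·10 / (3·9) = 500/9.
r(t) = t^2 gives R(s) = 2/s^3.
e_ss = 2/K_a = 2/(500/9) = 0.036.

0.036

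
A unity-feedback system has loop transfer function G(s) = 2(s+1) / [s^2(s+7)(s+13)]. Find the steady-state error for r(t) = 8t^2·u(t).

The open loop has two poles at the origin → type 2 system.
K_a = lim_{s→0} s^2·G(s) = 2·1 / (7·13) = 2/91.
r(t) = 8t^2 gives R(s) = 16/s^3.
e_ss = 16/K_a = 16/(2/91) = 728.

728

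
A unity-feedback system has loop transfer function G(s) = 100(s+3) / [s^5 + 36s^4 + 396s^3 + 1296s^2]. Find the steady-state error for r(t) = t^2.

Factoring s^2 from the denominator leaves a polynomial with constant term 1296, so the system is type 2.
K_a = lim_{s→0} s^2·G(s) = 100·3 / 1296 = 25/108.
r(t) = t^2 gives R(s) = 2/s^3.
e_ss = 2/K_a = 2/(25/108) = 8.64.

8.64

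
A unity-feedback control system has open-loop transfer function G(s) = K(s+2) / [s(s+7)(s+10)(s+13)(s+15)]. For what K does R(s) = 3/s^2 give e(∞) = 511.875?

The open loop has one pole at the origin → type 1 system.
K_v = lim_{s→0} s·G(s) = K·2 / (7·10·13·15) = (1/6825)·K.
e_ss = 3/K_v = 511.875 ⇒ K_v = 8/1365 ⇒ K = (8/1365)/(1/6825) = 40.

40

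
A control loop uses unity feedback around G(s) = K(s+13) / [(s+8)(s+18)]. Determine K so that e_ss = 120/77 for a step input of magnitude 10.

60

G(s) has no factors of s in the denominator, so the system is type 0.
K_p = lim_{s→0} G(s) = K·13 / (8·18) = (13/144)·K.
e_ss = 10/(1 + K_p) = 120/77 ⇒ 1 + (13/144)·K = 77/12 ⇒ K = 60.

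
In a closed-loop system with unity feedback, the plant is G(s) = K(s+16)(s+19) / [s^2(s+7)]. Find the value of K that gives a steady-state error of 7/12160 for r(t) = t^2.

80

G(s) has two factors of s in the denominator, so the system is type 2.
K_a = lim_{s→0} s^2·G(s) = K·16·19 / (7) = (304/7)·K.
e_ss = 2/K_a = 7/12160 ⇒ K_a = 24320/7 ⇒ K = (24320/7)/(304/7) = 80.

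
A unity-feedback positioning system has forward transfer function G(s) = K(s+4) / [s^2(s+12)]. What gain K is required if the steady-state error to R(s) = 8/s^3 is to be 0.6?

40

Two free integrators in G(s): this is a type 2 system.
K_a = lim_{s→0} s^2·G(s) = K·4 / (12) = (1/3)·K.
e_ss = 8/K_a = 0.6 ⇒ K_a = 40/3 ⇒ K = (40/3)/(1/3) = 40.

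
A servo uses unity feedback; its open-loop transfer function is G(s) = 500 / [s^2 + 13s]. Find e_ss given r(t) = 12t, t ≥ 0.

Lowest-order denominator term is 13s, so the open loop has 1 pole at the origin → type 1 system.
K_v = lim_{s→0} s·G(s) = 500 / 13 = 500/13.
e_ss = 12/K_v = 12/(500/13) = 0.312.

0.312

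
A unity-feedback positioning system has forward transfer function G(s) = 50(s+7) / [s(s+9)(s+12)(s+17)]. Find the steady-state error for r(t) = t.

918/175

The open loop has one pole at the origin → type 1 system.
K_v = lim_{s→0} s·G(s) = 50·7 / (9·12·17) = 175/918.
e_ss = 1/K_v = 1/(175/918) = 918/175.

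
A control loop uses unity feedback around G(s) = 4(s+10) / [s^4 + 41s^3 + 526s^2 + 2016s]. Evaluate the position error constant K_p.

K_p = lim_{s→0} G(s); with 1 pole at the origin the limit diverges, so K_p = ∞.

infinity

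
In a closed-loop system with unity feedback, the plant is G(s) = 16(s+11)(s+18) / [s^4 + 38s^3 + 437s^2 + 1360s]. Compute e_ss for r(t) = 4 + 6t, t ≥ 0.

85/33

Lowest-order denominator term is 1360s, so the open loop has 1 pole at the origin → type 1 system. By superposition:
  • 4: tracked with zero error.
  • 6t: e_ss = 6/K_v with K_v=198/85 → 85/33.
Total e_ss = 85/33.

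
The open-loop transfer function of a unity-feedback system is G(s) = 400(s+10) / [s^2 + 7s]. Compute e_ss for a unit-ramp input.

7/4000

Factoring s from the denominator leaves a polynomial with constant term 7, so the system is type 1.
K_v = lim_{s→0} s·G(s) = 400·10 / 7 = 4000/7.
e_ss = 1/K_v = 1/(4000/7) = 7/4000.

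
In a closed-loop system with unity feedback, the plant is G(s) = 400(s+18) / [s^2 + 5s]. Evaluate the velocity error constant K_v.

1440

The denominator has no term below 5s — 1 pole at s=0, type 1.
K_v = lim_{s→0} s·G(s) = 400·18 / 5 = 1440.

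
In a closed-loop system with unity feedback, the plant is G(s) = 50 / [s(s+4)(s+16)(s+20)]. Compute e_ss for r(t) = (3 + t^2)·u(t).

G(s) has one factor of s in the denominator, so the system is type 1. Taking each input component in turn:
  • 3: tracked with zero error.
  • t^2: a type-1 system cannot track it, e_ss → ∞.
The unbounded component dominates.

infinity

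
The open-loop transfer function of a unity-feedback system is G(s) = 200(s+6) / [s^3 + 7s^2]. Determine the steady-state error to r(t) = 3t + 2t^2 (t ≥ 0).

7/300

Factoring s^2 from the denominator leaves a polynomial with constant term 7, so the system is type 2. Treating each term separately:
  • 3t: tracked with zero error.
  • 2t^2: e_ss = 4/K_a with K_a=1200/7 → 7/300.
Total e_ss = 7/300.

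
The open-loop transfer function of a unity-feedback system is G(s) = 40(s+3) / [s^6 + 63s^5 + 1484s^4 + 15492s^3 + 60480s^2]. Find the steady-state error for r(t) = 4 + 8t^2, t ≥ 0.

8064

The denominator has no term below 60480s^2 — 2 poles at s=0, type 2. By superposition:
  • 4: tracked with zero error.
  • 8t^2: e_ss = 16/K_a with K_a=1/504 → 8064.
Total e_ss = 8064.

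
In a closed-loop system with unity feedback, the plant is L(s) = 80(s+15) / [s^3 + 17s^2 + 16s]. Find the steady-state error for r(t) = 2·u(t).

0

The denominator has no term below 16s — 1 pole at s=0, type 1.
K_p = ∞ for a type-1 system; e_ss to a step is zero.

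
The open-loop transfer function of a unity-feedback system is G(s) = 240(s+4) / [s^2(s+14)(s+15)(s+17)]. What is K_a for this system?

32/119

System type = 2 (two poles at s=0).
K_a = lim_{s→0} s^2·G(s) = 240·4 / (14·15·17) = 32/119.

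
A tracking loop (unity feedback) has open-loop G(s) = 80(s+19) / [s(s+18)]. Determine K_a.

The open loop has one pole at the origin → type 1 system.
K_a = lim_{s→0} s^2·G(s) = 0 (the extra factor of s kills the finite limit).

0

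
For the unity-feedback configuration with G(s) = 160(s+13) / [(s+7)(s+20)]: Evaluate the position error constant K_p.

104/7

No free integrators in G(s): this is a type 0 system.
K_p = lim_{s→0} G(s) = 160·13 / (7·20) = 104/7.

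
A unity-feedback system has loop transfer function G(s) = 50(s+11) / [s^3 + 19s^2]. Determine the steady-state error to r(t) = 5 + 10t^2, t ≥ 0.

Factoring s^2 from the denominator leaves a polynomial with constant term 19, so the system is type 2. By superposition:
  • 5: tracked with zero error.
  • 10t^2: e_ss = 20/K_a with K_a=550/19 → 38/55.
Total e_ss = 38/55.

38/55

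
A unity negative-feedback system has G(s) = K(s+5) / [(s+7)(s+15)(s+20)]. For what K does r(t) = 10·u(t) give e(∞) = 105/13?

100

The open loop has no poles at the origin → type 0 system.
K_p = lim_{s→0} G(s) = K·5 / (7·15·20) = (1/420)·K.
e_ss = 10/(1 + K_p) = 105/13 ⇒ 1 + (1/420)·K = 26/21 ⇒ K = 100.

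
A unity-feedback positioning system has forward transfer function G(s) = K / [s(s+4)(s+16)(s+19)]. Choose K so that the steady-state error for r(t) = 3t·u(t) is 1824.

G(s) has one factor of s in the denominator, so the system is type 1.
K_v = lim_{s→0} s·G(s) = K / (4·16·19) = (1/1216)·K.
e_ss = 3/K_v = 1824 ⇒ K_v = 1/608 ⇒ K = (1/608)/(1/1216) = 2.

2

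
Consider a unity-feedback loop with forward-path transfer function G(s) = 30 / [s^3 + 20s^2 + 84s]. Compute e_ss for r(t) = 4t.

11.2

The denominator has no term below 84s — 1 pole at s=0, type 1.
K_v = lim_{s→0} s·G(s) = 30 / 84 = 5/14.
e_ss = 4/K_v = 4/(5/14) = 11.2.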